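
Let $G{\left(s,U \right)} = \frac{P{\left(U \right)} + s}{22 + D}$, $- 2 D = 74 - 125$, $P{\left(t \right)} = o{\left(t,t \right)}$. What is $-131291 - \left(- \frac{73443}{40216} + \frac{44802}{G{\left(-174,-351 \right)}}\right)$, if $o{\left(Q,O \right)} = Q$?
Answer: $- \frac{179091824887}{1407560} \approx -1.2724 \cdot 10^{5}$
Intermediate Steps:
$P{\left(t \right)} = t$
$D = \frac{51}{2}$ ($D = - \frac{74 - 125}{2} = \left(- \frac{1}{2}\right) \left(-51\right) = \frac{51}{2} \approx 25.5$)
$G{\left(s,U \right)} = \frac{2 U}{95} + \frac{2 s}{95}$ ($G{\left(s,U \right)} = \frac{U + s}{22 + \frac{51}{2}} = \frac{U + s}{\frac{95}{2}} = \left(U + s\right) \frac{2}{95} = \frac{2 U}{95} + \frac{2 s}{95}$)
$-131291 - \left(- \frac{73443}{40216} + \frac{44802}{G{\left(-174,-351 \right)}}\right) = -131291 - \left(- \frac{73443}{40216} + \frac{44802}{\frac{2}{95} \left(-351\right) + \frac{2}{95} \left(-174\right)}\right) = -131291 - \left(\left(-73443\right) \frac{1}{40216} + \frac{44802}{- \frac{702}{95} - \frac{348}{95}}\right) = -131291 - \left(- \frac{73443}{40216} + \frac{44802}{- \frac{210}{19}}\right) = -131291 - \left(- \frac{73443}{40216} + 44802 \left(- \frac{19}{210}\right)\right) = -131291 - \left(- \frac{73443}{40216} - \frac{141873}{35}\right) = -131291 - - \frac{5708135073}{1407560} = -131291 + \frac{5708135073}{1407560} = - \frac{179091824887}{1407560}$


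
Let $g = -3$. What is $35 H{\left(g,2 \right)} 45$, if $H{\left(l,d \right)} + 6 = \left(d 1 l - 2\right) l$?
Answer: $28350$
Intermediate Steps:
$H{\left(l,d \right)} = -6 + l \left(-2 + d l\right)$ ($H{\left(l,d \right)} = -6 + \left(d 1 l - 2\right) l = -6 + \left(d l - 2\right) l = -6 + \left(-2 + d l\right) l = -6 + l \left(-2 + d l\right)$)
$35 H{\left(g,2 \right)} 45 = 35 \left(-6 - -6 + 2 \left(-3\right)^{2}\right) 45 = 35 \left(-6 + 6 + 2 \cdot 9\right) 45 = 35 \left(-6 + 6 + 18\right) 45 = 35 \cdot 18 \cdot 45 = 630 \cdot 45 = 28350$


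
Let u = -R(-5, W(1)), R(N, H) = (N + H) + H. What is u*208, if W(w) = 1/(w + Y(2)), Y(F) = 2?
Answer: 2704/3 ≈ 901.33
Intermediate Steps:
W(w) = 1/(2 + w) (W(w) = 1/(w + 2) = 1/(2 + w))
R(N, H) = N + 2*H (R(N, H) = (H + N) + H = N + 2*H)
u = 13/3 (u = -(-5 + 2/(2 + 1)) = -(-5 + 2/3) = -(-5 + 2*(⅓)) = -(-5 + ⅔) = -1*(-13/3) = 13/3 ≈ 4.3333)
u*208 = (13/3)*208 = 2704/3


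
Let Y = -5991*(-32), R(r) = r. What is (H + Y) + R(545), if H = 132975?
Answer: 325232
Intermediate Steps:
Y = 191712
(H + Y) + R(545) = (132975 + 191712) + 545 = 324687 + 545 = 325232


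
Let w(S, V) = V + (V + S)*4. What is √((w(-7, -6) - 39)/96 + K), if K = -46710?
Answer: I*√26905542/24 ≈ 216.13*I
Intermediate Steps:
w(S, V) = 4*S + 5*V (w(S, V) = V + (S + V)*4 = V + (4*S + 4*V) = 4*S + 5*V)
√((w(-7, -6) - 39)/96 + K) = √(((4*(-7) + 5*(-6)) - 39)/96 - 46710) = √(((-28 - 30) - 39)*(1/96) - 46710) = √((-58 - 39)*(1/96) - 46710) = √(-97*1/96 - 46710) = √(-97/96 - 46710) = √(-4484257/96) = I*√26905542/24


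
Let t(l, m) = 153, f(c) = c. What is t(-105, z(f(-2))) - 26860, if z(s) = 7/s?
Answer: -26707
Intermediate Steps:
t(-105, z(f(-2))) - 26860 = 153 - 26860 = -26707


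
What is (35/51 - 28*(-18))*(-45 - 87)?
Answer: -1132516/17 ≈ -66619.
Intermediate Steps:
(35/51 - 28*(-18))*(-45 - 87) = (35*(1/51) + 504)*(-132) = (35/51 + 504)*(-132) = (25739/51)*(-132) = -1132516/17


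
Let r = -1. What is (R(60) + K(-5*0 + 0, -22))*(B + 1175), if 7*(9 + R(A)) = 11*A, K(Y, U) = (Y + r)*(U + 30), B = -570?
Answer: 327305/7 ≈ 46758.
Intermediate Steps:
K(Y, U) = (-1 + Y)*(30 + U) (K(Y, U) = (Y - 1)*(U + 30) = (-1 + Y)*(30 + U))
R(A) = -9 + 11*A/7 (R(A) = -9 + (11*A)/7 = -9 + 11*A/7)
(R(60) + K(-5*0 + 0, -22))*(B + 1175) = ((-9 + (11/7)*60) + (-30 - 1*(-22) + 30*(-5*0 + 0) - 22*(-5*0 + 0)))*(-570 + 1175) = ((-9 + 660/7) + (-30 + 22 + 30*(0 + 0) - 22*(0 + 0)))*605 = (597/7 + (-30 + 22 + 30*0 - 22*0))*605 = (597/7 + (-30 + 22 + 0 + 0))*605 = (597/7 - 8)*605 = (541/7)*605 = 327305/7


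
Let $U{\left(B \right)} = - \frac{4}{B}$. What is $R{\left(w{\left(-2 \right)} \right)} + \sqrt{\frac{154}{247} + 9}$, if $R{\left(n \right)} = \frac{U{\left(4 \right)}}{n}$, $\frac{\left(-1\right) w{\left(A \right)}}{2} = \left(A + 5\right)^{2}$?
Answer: $\frac{1}{18} + \frac{\sqrt{587119}}{247} \approx 3.1577$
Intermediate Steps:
$w{\left(A \right)} = - 2 \left(5 + A\right)^{2}$ ($w{\left(A \right)} = - 2 \left(A + 5\right)^{2} = - 2 \left(5 + A\right)^{2}$)
$R{\left(n \right)} = - \frac{1}{n}$ ($R{\left(n \right)} = \frac{\left(-4\right) \frac{1}{4}}{n} = - \frac{1}{n}$)
$R{\left(w{\left(-2 \right)} \right)} + \sqrt{\frac{154}{247} + 9} = - \frac{1}{\left(-2\right) \left(5 - 2\right)^{2}} + \sqrt{\frac{154}{247} + 9} = - \frac{1}{\left(-2\right) 3^{2}} + \sqrt{154 \cdot \frac{1}{247} + 9} = - \frac{1}{\left(-2\right) 9} + \sqrt{\frac{154}{247} + 9} = - \frac{1}{-18} + \sqrt{\frac{2377}{247}} = \left(-1\right) \left(- \frac{1}{18}\right) + \frac{\sqrt{587119}}{247} = \frac{1}{18} + \frac{\sqrt{587119}}{247}$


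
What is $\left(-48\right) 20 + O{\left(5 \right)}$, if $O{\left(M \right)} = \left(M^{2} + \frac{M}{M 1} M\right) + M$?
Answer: $-925$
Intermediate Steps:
$O{\left(M \right)} = M^{2} + 2 M$ ($O{\left(M \right)} = \left(M^{2} + \frac{M}{M} M\right) + M = \left(M^{2} + 1 M\right) + M = \left(M^{2} + M\right) + M = \left(M + M^{2}\right) + M = M^{2} + 2 M$)
$\left(-48\right) 20 + O{\left(5 \right)} = \left(-48\right) 20 + 5 \left(2 + 5\right) = -960 + 5 \cdot 7 = -960 + 35 = -925$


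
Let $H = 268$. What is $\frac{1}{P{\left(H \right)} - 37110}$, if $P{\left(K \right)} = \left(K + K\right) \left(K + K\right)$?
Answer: $\frac{1}{250186} \approx 3.997 \cdot 10^{-6}$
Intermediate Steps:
$P{\left(K \right)} = 4 K^{2}$ ($P{\left(K \right)} = 2 K 2 K = 4 K^{2}$)
$\frac{1}{P{\left(H \right)} - 37110} = \frac{1}{4 \cdot 268^{2} - 37110} = \frac{1}{4 \cdot 71824 - 37110} = \frac{1}{287296 - 37110} = \frac{1}{250186}$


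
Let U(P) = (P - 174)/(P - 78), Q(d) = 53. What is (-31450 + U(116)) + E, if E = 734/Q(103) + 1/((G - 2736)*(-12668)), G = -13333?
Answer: -6444315985953165/204987026644 ≈ -31438.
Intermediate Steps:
E = 149414575581/10788790876 (E = 734/53 + 1/(-13333 - 2736*(-12668)) = 734*(1/53) - 1/12668/(-16069) = 734/53 - 1/16069*(-1/12668) = 734/53 + 1/203562092 = 149414575581/10788790876 ≈ 13.849)
U(P) = (-174 + P)/(-78 + P)
(-31450 + U(116)) + E = (-31450 + (-174 + 116)/(-78 + 116)) + 149414575581/10788790876 = (-31450 - 58/38) + 149414575581/10788790876 = (-31450 + (1/38)*(-58)) + 149414575581/10788790876 = (-31450 - 29/19) + 149414575581/10788790876 = -597579/19 + 149414575581/10788790876 = -6444315985953165/204987026644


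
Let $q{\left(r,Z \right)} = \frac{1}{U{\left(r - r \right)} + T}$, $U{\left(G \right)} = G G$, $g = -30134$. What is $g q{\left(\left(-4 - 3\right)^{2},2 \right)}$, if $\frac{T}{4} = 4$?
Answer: $- \frac{15067}{8} \approx -1883.4$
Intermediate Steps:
$U{\left(G \right)} = G^{2}$
$T = 16$ ($T = 4 \cdot 4 = 16$)
$q{\left(r,Z \right)} = \frac{1}{16}$ ($q{\left(r,Z \right)} = \frac{1}{\left(r - r\right)^{2} + 16} = \frac{1}{0^{2} + 16} = \frac{1}{0 + 16} = \frac{1}{16}$)
$g q{\left(\left(-4 - 3\right)^{2},2 \right)} = \left(-30134\right) \frac{1}{16} = - \frac{15067}{8}$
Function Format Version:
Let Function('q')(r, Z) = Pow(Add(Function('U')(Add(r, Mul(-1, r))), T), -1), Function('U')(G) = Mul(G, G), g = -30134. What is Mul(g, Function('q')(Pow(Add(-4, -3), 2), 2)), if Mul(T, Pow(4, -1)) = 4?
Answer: Rational(-15067, 8) ≈ -1883.4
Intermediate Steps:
Function('U')(G) = Pow(G, 2)
T = 16 (T = Mul(4, 4) = 16)
Function('q')(r, Z) = Rational(1, 16) (Function('q')(r, Z) = Pow(Add(Pow(Add(r, Mul(-1, r)), 2), 16), -1) = Pow(Add(Pow(0, 2), 16), -1) = Pow(Add(0, 16), -1) = Pow(16, -1) = Rational(1, 16))
Mul(g, Function('q')(Pow(Add(-4, -3), 2), 2)) = Mul(-30134, Rational(1, 16)) = Rational(-15067, 8)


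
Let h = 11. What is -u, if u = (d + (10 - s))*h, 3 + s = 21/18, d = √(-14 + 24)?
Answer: -781/6 - 11*√10 ≈ -164.95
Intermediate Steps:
d = √10 ≈ 3.1623
s = -11/6 (s = -3 + 21/18 = -3 + 21*(1/18) = -3 + 7/6 = -11/6 ≈ -1.8333)
u = 781/6 + 11*√10 (u = (√10 + (10 - 1*(-11/6)))*11 = (√10 + (10 + 11/6))*11 = (√10 + 71/6)*11 = (71/6 + √10)*11 = 781/6 + 11*√10 ≈ 164.95)
-u = -(781/6 + 11*√10) = -781/6 - 11*√10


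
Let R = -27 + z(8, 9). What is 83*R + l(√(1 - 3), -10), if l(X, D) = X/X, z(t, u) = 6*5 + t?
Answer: 914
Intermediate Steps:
z(t, u) = 30 + t
R = 11 (R = -27 + (30 + 8) = -27 + 38 = 11)
l(X, D) = 1
83*R + l(√(1 - 3), -10) = 83*11 + 1 = 913 + 1 = 914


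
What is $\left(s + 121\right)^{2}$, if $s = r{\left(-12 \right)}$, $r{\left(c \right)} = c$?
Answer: $11881$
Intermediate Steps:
$s = -12$
$\left(s + 121\right)^{2} = \left(-12 + 121\right)^{2} = 109^{2} = 11881$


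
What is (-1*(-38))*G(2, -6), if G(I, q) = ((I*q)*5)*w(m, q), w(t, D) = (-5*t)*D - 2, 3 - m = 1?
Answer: -132240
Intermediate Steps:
m = 2 (m = 3 - 1*1 = 3 - 1 = 2)
w(t, D) = -2 - 5*D*t (w(t, D) = -5*D*t - 2 = -2 - 5*D*t)
G(I, q) = 5*I*q*(-2 - 10*q) (G(I, q) = ((I*q)*5)*(-2 - 5*q*2) = (5*I*q)*(-2 - 10*q) = 5*I*q*(-2 - 10*q))
(-1*(-38))*G(2, -6) = (-1*(-38))*(-10*2*(-6)*(1 + 5*(-6))) = 38*(-10*2*(-6)*(1 - 30)) = 38*(-10*2*(-6)*(-29)) = 38*(-3480) = -132240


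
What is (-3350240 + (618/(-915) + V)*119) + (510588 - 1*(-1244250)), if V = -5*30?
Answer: -492066374/305 ≈ -1.6133e+6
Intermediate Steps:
V = -150
(-3350240 + (618/(-915) + V)*119) + (510588 - 1*(-1244250)) = (-3350240 + (618/(-915) - 150)*119) + (510588 - 1*(-1244250)) = (-3350240 + (618*(-1/915) - 150)*119) + (510588 + 1244250) = (-3350240 + (-206/305 - 150)*119) + 1754838 = (-3350240 - 45956/305*119) + 1754838 = (-3350240 - 5468764/305) + 1754838 = -1027291964/305 + 1754838 = -492066374/305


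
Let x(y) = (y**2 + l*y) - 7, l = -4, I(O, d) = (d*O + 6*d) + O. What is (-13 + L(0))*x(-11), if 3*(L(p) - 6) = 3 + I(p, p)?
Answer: -948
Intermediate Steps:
I(O, d) = O + 6*d + O*d (I(O, d) = (O*d + 6*d) + O = (6*d + O*d) + O = O + 6*d + O*d)
L(p) = 7 + p**2/3 + 7*p/3 (L(p) = 6 + (3 + (p + 6*p + p*p))/3 = 6 + (3 + (p + 6*p + p**2))/3 = 6 + (3 + (p**2 + 7*p))/3 = 6 + (3 + p**2 + 7*p)/3 = 6 + (1 + p**2/3 + 7*p/3) = 7 + p**2/3 + 7*p/3)
x(y) = -7 + y**2 - 4*y (x(y) = (y**2 - 4*y) - 7 = -7 + y**2 - 4*y)
(-13 + L(0))*x(-11) = (-13 + (7 + (1/3)*0**2 + (7/3)*0))*(-7 + (-11)**2 - 4*(-11)) = (-13 + (7 + (1/3)*0 + 0))*(-7 + 121 + 44) = (-13 + (7 + 0 + 0))*158 = (-13 + 7)*158 = -6*158 = -948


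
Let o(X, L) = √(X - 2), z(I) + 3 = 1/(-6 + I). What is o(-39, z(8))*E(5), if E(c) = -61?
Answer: -61*I*√41 ≈ -390.59*I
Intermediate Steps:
z(I) = -3 + 1/(-6 + I)
o(X, L) = √(-2 + X)
o(-39, z(8))*E(5) = √(-2 - 39)*(-61) = √(-41)*(-61) = (I*√41)*(-61) = -61*I*√41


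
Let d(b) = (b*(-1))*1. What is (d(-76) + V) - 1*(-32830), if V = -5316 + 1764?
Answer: 29354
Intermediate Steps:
V = -3552
d(b) = -b (d(b) = -b*1 = -b)
(d(-76) + V) - 1*(-32830) = (-1*(-76) - 3552) - 1*(-32830) = (76 - 3552) + 32830 = -3476 + 32830 = 29354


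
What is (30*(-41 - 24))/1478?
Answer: -975/739 ≈ -1.3194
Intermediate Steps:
(30*(-41 - 24))/1478 = (30*(-65))*(1/1478) = -1950*1/1478 = -975/739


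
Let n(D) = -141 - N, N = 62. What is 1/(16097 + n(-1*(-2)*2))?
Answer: 1/15894 ≈ 6.2917e-5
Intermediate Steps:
n(D) = -203 (n(D) = -141 - 1*62 = -141 - 62 = -203)
1/(16097 + n(-1*(-2)*2)) = 1/(16097 - 203) = 1/15894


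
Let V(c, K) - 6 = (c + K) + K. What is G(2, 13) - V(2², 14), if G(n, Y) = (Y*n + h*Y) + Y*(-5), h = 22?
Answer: 209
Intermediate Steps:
V(c, K) = 6 + c + 2*K (V(c, K) = 6 + ((c + K) + K) = 6 + ((K + c) + K) = 6 + (c + 2*K) = 6 + c + 2*K)
G(n, Y) = 17*Y + Y*n (G(n, Y) = (Y*n + 22*Y) + Y*(-5) = (22*Y + Y*n) - 5*Y = 17*Y + Y*n)
G(2, 13) - V(2², 14) = 13*(17 + 2) - (6 + 2² + 2*14) = 13*19 - (6 + 4 + 28) = 247 - 1*38 = 247 - 38 = 209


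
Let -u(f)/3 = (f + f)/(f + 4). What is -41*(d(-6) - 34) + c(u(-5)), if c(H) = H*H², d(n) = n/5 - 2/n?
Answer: -383557/15 ≈ -25570.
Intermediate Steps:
d(n) = -2/n + n/5 (d(n) = n*(⅕) - 2/n = n/5 - 2/n = -2/n + n/5)
u(f) = -6*f/(4 + f) (u(f) = -3*(f + f)/(f + 4) = -3*2*f/(4 + f) = -6*f/(4 + f))
c(H) = H³
-41*(d(-6) - 34) + c(u(-5)) = -41*((-2/(-6) + (⅕)*(-6)) - 34) + (-6*(-5)/(4 - 5))³ = -41*((-2*(-⅙) - 6/5) - 34) + (-6*(-5)/(-1))³ = -41*((⅓ - 6/5) - 34) + (-6*(-5)*(-1))³ = -41*(-13/15 - 34) + (-30)³ = -41*(-523/15) - 27000 = 21443/15 - 27000 = -383557/15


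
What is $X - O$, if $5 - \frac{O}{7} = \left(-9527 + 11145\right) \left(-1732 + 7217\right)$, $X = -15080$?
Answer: $62107995$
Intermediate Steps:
$O = -62123075$ ($O = 35 - 7 \left(-9527 + 11145\right) \left(-1732 + 7217\right) = 35 - 7 \cdot 1618 \cdot 5485 = 35 - 62123110 = -62123075$)
$X - O = -15080 - -62123075 = -15080 + 62123075 = 62107995$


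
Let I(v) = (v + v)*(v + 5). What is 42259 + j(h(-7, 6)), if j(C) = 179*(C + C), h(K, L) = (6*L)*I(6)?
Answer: 1743475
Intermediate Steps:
I(v) = 2*v*(5 + v) (I(v) = (2*v)*(5 + v) = 2*v*(5 + v))
h(K, L) = 792*L (h(K, L) = (6*L)*(2*6*(5 + 6)) = (6*L)*(2*6*11) = (6*L)*132 = 792*L)
j(C) = 358*C (j(C) = 179*(2*C) = 358*C)
42259 + j(h(-7, 6)) = 42259 + 358*(792*6) = 42259 + 358*4752 = 42259 + 1701216 = 1743475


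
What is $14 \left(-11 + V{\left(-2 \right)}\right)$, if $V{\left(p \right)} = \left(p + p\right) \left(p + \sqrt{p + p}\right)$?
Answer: $-42 - 112 i \approx -42.0 - 112.0 i$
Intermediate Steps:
$V{\left(p \right)} = 2 p \left(p + \sqrt{2} \sqrt{p}\right)$ ($V{\left(p \right)} = 2 p \left(p + \sqrt{2 p}\right) = 2 p \left(p + \sqrt{2} \sqrt{p}\right)$)
$14 \left(-11 + V{\left(-2 \right)}\right) = 14 \left(-11 + \left(2 \left(-2\right)^{2} + 2 \sqrt{2} \left(-2\right)^{\frac{3}{2}}\right)\right) = 14 \left(-11 + \left(2 \cdot 4 + 2 \sqrt{2} \left(- 2 i \sqrt{2}\right)\right)\right) = 14 \left(-11 + \left(8 - 8 i\right)\right) = 14 \left(-3 - 8 i\right) = -42 - 112 i$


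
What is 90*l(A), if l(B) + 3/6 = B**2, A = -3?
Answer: 765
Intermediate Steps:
l(B) = -1/2 + B**2
90*l(A) = 90*(-1/2 + (-3)**2) = 90*(-1/2 + 9) = 90*(17/2) = 765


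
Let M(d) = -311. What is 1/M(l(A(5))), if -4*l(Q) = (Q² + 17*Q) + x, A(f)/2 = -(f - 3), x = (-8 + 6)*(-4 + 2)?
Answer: -1/311 ≈ -0.0032154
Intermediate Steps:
x = 4 (x = -2*(-2) = 4)
A(f) = 6 - 2*f (A(f) = 2*(-(f - 3)) = 2*(-(-3 + f)) = 2*(3 - f) = 6 - 2*f)
l(Q) = -1 - 17*Q/4 - Q²/4 (l(Q) = -((Q² + 17*Q) + 4)/4 = -(4 + Q² + 17*Q)/4 = -1 - 17*Q/4 - Q²/4)
1/M(l(A(5))) = 1/(-311) = -1/311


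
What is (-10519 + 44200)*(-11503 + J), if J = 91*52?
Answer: -228054051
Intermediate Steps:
J = 4732
(-10519 + 44200)*(-11503 + J) = (-10519 + 44200)*(-11503 + 4732) = 33681*(-6771) = -228054051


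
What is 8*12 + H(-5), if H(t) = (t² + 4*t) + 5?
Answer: 106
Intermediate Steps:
H(t) = 5 + t² + 4*t
8*12 + H(-5) = 8*12 + (5 + (-5)² + 4*(-5)) = 96 + (5 + 25 - 20) = 96 + 10 = 106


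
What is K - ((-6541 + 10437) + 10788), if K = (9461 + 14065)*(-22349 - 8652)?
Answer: -729344210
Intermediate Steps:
K = -729329526 (K = 23526*(-31001) = -729329526)
K - ((-6541 + 10437) + 10788) = -729329526 - ((-6541 + 10437) + 10788) = -729329526 - (3896 + 10788) = -729329526 - 1*14684 = -729329526 - 14684 = -729344210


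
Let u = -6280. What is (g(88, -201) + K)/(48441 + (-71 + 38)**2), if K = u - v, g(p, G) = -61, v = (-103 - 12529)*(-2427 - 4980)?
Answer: -18714313/9906 ≈ -1889.2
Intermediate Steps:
v = 93565224 (v = -12632*(-7407) = 93565224)
K = -93571504 (K = -6280 - 1*93565224 = -6280 - 93565224 = -93571504)
(g(88, -201) + K)/(48441 + (-71 + 38)**2) = (-61 - 93571504)/(48441 + (-71 + 38)**2) = -93571565/(48441 + (-33)**2) = -93571565/(48441 + 1089) = -93571565/49530 = -93571565*1/49530 = -18714313/9906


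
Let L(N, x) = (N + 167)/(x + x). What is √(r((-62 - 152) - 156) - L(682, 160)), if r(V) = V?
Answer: I*√596245/40 ≈ 19.304*I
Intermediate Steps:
L(N, x) = (167 + N)/(2*x) (L(N, x) = (167 + N)/((2*x)) = (167 + N)*(1/(2*x)) = (167 + N)/(2*x))
√(r((-62 - 152) - 156) - L(682, 160)) = √(((-62 - 152) - 156) - (167 + 682)/(2*160)) = √((-214 - 156) - 849/(2*160)) = √(-370 - 1*849/320) = √(-370 - 849/320) = √(-119249/320) = I*√596245/40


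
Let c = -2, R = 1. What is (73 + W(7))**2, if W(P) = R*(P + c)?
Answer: 6084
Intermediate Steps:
W(P) = -2 + P (W(P) = 1*(P - 2) = 1*(-2 + P) = -2 + P)
(73 + W(7))**2 = (73 + (-2 + 7))**2 = (73 + 5)**2 = 78**2 = 6084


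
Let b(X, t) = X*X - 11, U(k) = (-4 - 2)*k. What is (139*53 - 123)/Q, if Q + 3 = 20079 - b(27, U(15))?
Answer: 3622/9679 ≈ 0.37421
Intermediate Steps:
U(k) = -6*k
b(X, t) = -11 + X² (b(X, t) = X² - 11 = -11 + X²)
Q = 19358 (Q = -3 + (20079 - (-11 + 27²)) = -3 + (20079 - (-11 + 729)) = -3 + (20079 - 1*718) = -3 + (20079 - 718) = -3 + 19361 = 19358)
(139*53 - 123)/Q = (139*53 - 123)/19358 = (7367 - 123)*(1/19358) = 7244*(1/19358) = 3622/9679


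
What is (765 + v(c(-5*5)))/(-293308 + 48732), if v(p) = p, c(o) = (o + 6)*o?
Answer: -155/30572 ≈ -0.0050700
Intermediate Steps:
c(o) = o*(6 + o) (c(o) = (6 + o)*o = o*(6 + o))
(765 + v(c(-5*5)))/(-293308 + 48732) = (765 + (-5*5)*(6 - 5*5))/(-293308 + 48732) = (765 - 25*(6 - 25))/(-244576) = (765 - 25*(-19))*(-1/244576) = (765 + 475)*(-1/244576) = 1240*(-1/244576) = -155/30572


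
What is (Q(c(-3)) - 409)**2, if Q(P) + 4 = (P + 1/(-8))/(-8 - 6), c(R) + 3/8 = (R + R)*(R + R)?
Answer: 135373225/784 ≈ 1.7267e+5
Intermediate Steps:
c(R) = -3/8 + 4*R**2 (c(R) = -3/8 + (R + R)*(R + R) = -3/8 + (2*R)*(2*R) = -3/8 + 4*R**2)
Q(P) = -447/112 - P/14 (Q(P) = -4 + (P + 1/(-8))/(-8 - 6) = -4 + (P - 1/8)/(-14) = -4 + (-1/8 + P)*(-1/14) = -4 + (1/112 - P/14) = -447/112 - P/14)
(Q(c(-3)) - 409)**2 = ((-447/112 - (-3/8 + 4*(-3)**2)/14) - 409)**2 = ((-447/112 - (-3/8 + 4*9)/14) - 409)**2 = ((-447/112 - (-3/8 + 36)/14) - 409)**2 = ((-447/112 - 1/14*285/8) - 409)**2 = ((-447/112 - 285/112) - 409)**2 = (-183/28 - 409)**2 = (-11635/28)**2 = 135373225/784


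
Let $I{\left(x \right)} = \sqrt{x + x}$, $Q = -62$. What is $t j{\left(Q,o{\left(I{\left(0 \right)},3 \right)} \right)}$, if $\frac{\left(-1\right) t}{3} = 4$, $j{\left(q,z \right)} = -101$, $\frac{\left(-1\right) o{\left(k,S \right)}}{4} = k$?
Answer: $1212$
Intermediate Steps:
$I{\left(x \right)} = \sqrt{2} \sqrt{x}$ ($I{\left(x \right)} = \sqrt{2 x} = \sqrt{2} \sqrt{x}$)
$o{\left(k,S \right)} = - 4 k$
$t = -12$ ($t = \left(-3\right) 4 = -12$)
$t j{\left(Q,o{\left(I{\left(0 \right)},3 \right)} \right)} = \left(-12\right) \left(-101\right) = 1212$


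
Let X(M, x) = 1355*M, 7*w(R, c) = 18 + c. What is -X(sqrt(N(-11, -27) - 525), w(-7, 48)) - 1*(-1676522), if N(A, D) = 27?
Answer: 1676522 - 1355*I*sqrt(498) ≈ 1.6765e+6 - 30238.0*I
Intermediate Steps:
w(R, c) = 18/7 + c/7 (w(R, c) = (18 + c)/7 = 18/7 + c/7)
-X(sqrt(N(-11, -27) - 525), w(-7, 48)) - 1*(-1676522) = -1355*sqrt(27 - 525) - 1*(-1676522) = -1355*sqrt(-498) + 1676522 = -1355*I*sqrt(498) + 1676522 = 1676522 - 1355*I*sqrt(498)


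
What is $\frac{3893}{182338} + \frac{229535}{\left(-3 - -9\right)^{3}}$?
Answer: $\frac{20926896859}{19692504} \approx 1062.7$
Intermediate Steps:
$\frac{3893}{182338} + \frac{229535}{\left(-3 - -9\right)^{3}} = 3893 \cdot \frac{1}{182338} + \frac{229535}{\left(-3 + 9\right)^{3}} = \frac{3893}{182338} + \frac{229535}{6^{3}} = \frac{3893}{182338} + \frac{229535}{216} = \frac{20926896859}{19692504}$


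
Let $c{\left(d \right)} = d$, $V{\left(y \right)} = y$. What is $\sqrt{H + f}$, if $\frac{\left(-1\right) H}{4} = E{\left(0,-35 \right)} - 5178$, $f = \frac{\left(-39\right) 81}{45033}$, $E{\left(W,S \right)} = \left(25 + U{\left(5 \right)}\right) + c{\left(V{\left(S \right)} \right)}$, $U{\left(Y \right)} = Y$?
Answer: $\frac{\sqrt{4671528261989}}{15011} \approx 143.99$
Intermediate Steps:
$E{\left(W,S \right)} = 30 + S$ ($E{\left(W,S \right)} = \left(25 + 5\right) + S = 30 + S$)
$f = - \frac{1053}{15011}$ ($f = \left(-3159\right) \frac{1}{45033} = - \frac{1053}{15011} \approx -0.070149$)
$H = 20732$ ($H = - 4 \left(\left(30 - 35\right) - 5178\right) = - 4 \left(-5 - 5178\right) = \left(-4\right) \left(-5183\right) = 20732$)
$\sqrt{H + f} = \sqrt{20732 - \frac{1053}{15011}} = \sqrt{\frac{311206999}{15011}} = \frac{\sqrt{4671528261989}}{15011}$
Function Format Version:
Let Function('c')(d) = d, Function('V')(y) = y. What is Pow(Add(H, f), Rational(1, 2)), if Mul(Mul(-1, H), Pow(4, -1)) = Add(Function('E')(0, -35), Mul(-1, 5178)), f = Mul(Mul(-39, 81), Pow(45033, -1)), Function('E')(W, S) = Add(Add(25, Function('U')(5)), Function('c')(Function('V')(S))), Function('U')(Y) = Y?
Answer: Mul(Rational(1, 15011), Pow(4671528261989, Rational(1, 2))) ≈ 143.99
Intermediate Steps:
Function('E')(W, S) = Add(30, S) (Function('E')(W, S) = Add(Add(25, 5), S) = Add(30, S))
f = Rational(-1053, 15011) (f = Mul(-3159, Rational(1, 45033)) = Rational(-1053, 15011) ≈ -0.070149)
H = 20732 (H = Mul(-4, Add(Add(30, -35), Mul(-1, 5178))) = Mul(-4, Add(-5, -5178)) = Mul(-4, -5183) = 20732)
Pow(Add(H, f), Rational(1, 2)) = Pow(Add(20732, Rational(-1053, 15011)), Rational(1, 2)) = Pow(Rational(311206999, 15011), Rational(1, 2)) = Mul(Rational(1, 15011), Pow(4671528261989, Rational(1, 2)))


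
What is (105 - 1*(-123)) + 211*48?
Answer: 10356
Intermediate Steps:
(105 - 1*(-123)) + 211*48 = (105 + 123) + 10128 = 228 + 10128 = 10356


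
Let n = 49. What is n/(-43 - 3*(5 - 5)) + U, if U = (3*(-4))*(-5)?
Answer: 2531/43 ≈ 58.860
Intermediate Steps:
U = 60 (U = -12*(-5) = 60)
n/(-43 - 3*(5 - 5)) + U = 49/(-43 - 3*(5 - 5)) + 60 = 49/(-43 - 3*0) + 60 = 49/(-43 + 0) + 60 = 49/(-43) + 60 = -1/43*49 + 60 = -49/43 + 60 = 2531/43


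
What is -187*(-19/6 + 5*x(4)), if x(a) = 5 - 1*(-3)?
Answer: -41327/6 ≈ -6887.8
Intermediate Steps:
x(a) = 8 (x(a) = 5 + 3 = 8)
-187*(-19/6 + 5*x(4)) = -187*(-19/6 + 5*8) = -187*(-19*⅙ + 40) = -187*(-19/6 + 40) = -187*221/6 = -41327/6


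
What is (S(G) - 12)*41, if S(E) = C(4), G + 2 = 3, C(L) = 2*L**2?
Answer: 820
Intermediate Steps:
G = 1 (G = -2 + 3 = 1)
S(E) = 32 (S(E) = 2*4**2 = 2*16 = 32)
(S(G) - 12)*41 = (32 - 12)*41 = 20*41 = 820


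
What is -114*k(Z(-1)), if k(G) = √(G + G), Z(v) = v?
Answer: -114*I*√2 ≈ -161.22*I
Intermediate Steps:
k(G) = √2*√G (k(G) = √(2*G) = √2*√G)
-114*k(Z(-1)) = -114*√2*√(-1) = -114*√2*I = -114*I*√2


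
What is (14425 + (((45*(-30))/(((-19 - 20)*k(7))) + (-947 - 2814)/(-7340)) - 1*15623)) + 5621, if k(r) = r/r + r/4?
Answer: 4656219083/1049620 ≈ 4436.1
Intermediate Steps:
k(r) = 1 + r/4 (k(r) = 1 + r*(¼) = 1 + r/4)
(14425 + (((45*(-30))/(((-19 - 20)*k(7))) + (-947 - 2814)/(-7340)) - 1*15623)) + 5621 = (14425 + (((45*(-30))/(((-19 - 20)*(1 + (¼)*7))) + (-947 - 2814)/(-7340)) - 1*15623)) + 5621 = (14425 + ((-1350*(-1/(39*(1 + 7/4))) - 3761*(-1/7340)) - 15623)) + 5621 = (14425 + ((-1350/((-39*11/4)) + 3761/7340) - 15623)) + 5621 = (14425 + ((-1350/(-429/4) + 3761/7340) - 15623)) + 5621 = (14425 + ((-1350*(-4/429) + 3761/7340) - 15623)) + 5621 = (14425 + ((1800/143 + 3761/7340) - 15623)) + 5621 = (14425 + (13749823/1049620 - 15623)) + 5621 = (14425 - 16384463437/1049620) + 5621 = -1243694937/1049620 + 5621 = 4656219083/1049620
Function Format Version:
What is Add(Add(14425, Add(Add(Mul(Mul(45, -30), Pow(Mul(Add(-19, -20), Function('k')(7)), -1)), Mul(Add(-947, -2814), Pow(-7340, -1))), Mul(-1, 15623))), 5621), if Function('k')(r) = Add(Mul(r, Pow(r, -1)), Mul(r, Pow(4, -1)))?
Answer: Rational(4656219083, 1049620) ≈ 4436.1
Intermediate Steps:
Function('k')(r) = Add(1, Mul(Rational(1, 4), r)) (Function('k')(r) = Add(1, Mul(r, Rational(1, 4))) = Add(1, Mul(Rational(1, 4), r)))
Add(Add(14425, Add(Add(Mul(Mul(45, -30), Pow(Mul(Add(-19, -20), Function('k')(7)), -1)), Mul(Add(-947, -2814), Pow(-7340, -1))), Mul(-1, 15623))), 5621) = Add(Add(14425, Add(Add(Mul(Mul(45, -30), Pow(Mul(Add(-19, -20), Add(1, Mul(Rational(1, 4), 7))), -1)), Mul(Add(-947, -2814), Pow(-7340, -1))), Mul(-1, 15623))), 5621) = Add(Add(14425, Add(Add(Mul(-1350, Pow(Mul(-39, Add(1, Rational(7, 4))), -1)), Mul(-3761, Rational(-1, 7340))), -15623)), 5621) = Add(Add(14425, Add(Add(Mul(-1350, Pow(Mul(-39, Rational(11, 4)), -1)), Rational(3761, 7340)), -15623)), 5621) = Add(Add(14425, Add(Add(Mul(-1350, Pow(Rational(-429, 4), -1)), Rational(3761, 7340)), -15623)), 5621) = Add(Add(14425, Add(Add(Mul(-1350, Rational(-4, 429)), Rational(3761, 7340)), -15623)), 5621) = Add(Add(14425, Add(Add(Rational(1800, 143), Rational(3761, 7340)), -15623)), 5621) = Add(Add(14425, Add(Rational(13749823, 1049620), -15623)), 5621) = Add(Add(14425, Rational(-16384463437, 1049620)), 5621) = Add(Rational(-1243694937, 1049620), 5621) = Rational(4656219083, 1049620)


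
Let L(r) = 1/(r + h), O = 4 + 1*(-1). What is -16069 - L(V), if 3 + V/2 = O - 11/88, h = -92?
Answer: -5929457/369 ≈ -16069.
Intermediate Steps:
O = 3 (O = 4 - 1 = 3)
V = -1/4 (V = -6 + 2*(3 - 11/88) = -6 + 2*(3 - 1*1/8) = -6 + 2*(3 - 1/8) = -6 + 2*(23/8) = -6 + 23/4 = -1/4 ≈ -0.25000)
L(r) = 1/(-92 + r) (L(r) = 1/(r - 92) = 1/(-92 + r))
-16069 - L(V) = -16069 - 1/(-92 - 1/4) = -16069 - 1/(-369/4) = -16069 - 1*(-4/369) = -16069 + 4/369 = -5929457/369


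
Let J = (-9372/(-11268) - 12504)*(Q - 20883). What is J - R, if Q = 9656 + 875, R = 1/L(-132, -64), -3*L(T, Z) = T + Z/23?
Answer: 376765931255209/2910900 ≈ 1.2943e+8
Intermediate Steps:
L(T, Z) = -T/3 - Z/69 (L(T, Z) = -(T + Z/23)/3 = -T/3 - Z/69)
R = 69/3100 (R = 1/(-⅓*(-132) - 1/69*(-64)) = 1/(44 + 64/69) = 1/(3100/69) = 69/3100 ≈ 0.022258)
Q = 10531
J = 121537397200/939 (J = (-9372/(-11268) - 12504)*(10531 - 20883) = (-9372*(-1/11268) - 12504)*(-10352) = (781/939 - 12504)*(-10352) = -11740475/939*(-10352) = 121537397200/939 ≈ 1.2943e+8)
J - R = 121537397200/939 - 1*69/3100 = 121537397200/939 - 69/3100 = 376765931255209/2910900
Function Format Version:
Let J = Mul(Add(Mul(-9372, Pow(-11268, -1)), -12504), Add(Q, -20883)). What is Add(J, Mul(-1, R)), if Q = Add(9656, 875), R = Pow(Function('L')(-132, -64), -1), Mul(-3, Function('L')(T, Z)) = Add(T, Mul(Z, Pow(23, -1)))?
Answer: Rational(376765931255209, 2910900) ≈ 1.2943e+8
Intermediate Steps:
Function('L')(T, Z) = Add(Mul(Rational(-1, 3), T), Mul(Rational(-1, 69), Z)) (Function('L')(T, Z) = Mul(Rational(-1, 3), Add(T, Mul(Z, Pow(23, -1)))) = Mul(Rational(-1, 3), Add(T, Mul(Z, Rational(1, 23)))) = Mul(Rational(-1, 3), Add(T, Mul(Rational(1, 23), Z))) = Add(Mul(Rational(-1, 3), T), Mul(Rational(-1, 69), Z)))
R = Rational(69, 3100) (R = Pow(Add(Mul(Rational(-1, 3), -132), Mul(Rational(-1, 69), -64)), -1) = Pow(Add(44, Rational(64, 69)), -1) = Pow(Rational(3100, 69), -1) = Rational(69, 3100) ≈ 0.022258)
Q = 10531
J = Rational(121537397200, 939) (J = Mul(Add(Mul(-9372, Pow(-11268, -1)), -12504), Add(10531, -20883)) = Mul(Add(Mul(-9372, Rational(-1, 11268)), -12504), -10352) = Mul(Add(Rational(781, 939), -12504), -10352) = Mul(Rational(-11740475, 939), -10352) = Rational(121537397200, 939) ≈ 1.2943e+8)
Add(J, Mul(-1, R)) = Add(Rational(121537397200, 939), Mul(-1, Rational(69, 3100))) = Add(Rational(121537397200, 939), Rational(-69, 3100)) = Rational(376765931255209, 2910900)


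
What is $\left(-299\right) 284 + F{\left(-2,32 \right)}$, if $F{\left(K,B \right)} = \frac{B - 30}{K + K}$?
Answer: $- \frac{169833}{2} \approx -84917.0$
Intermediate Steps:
$F{\left(K,B \right)} = \frac{-30 + B}{2 K}$
$\left(-299\right) 284 + F{\left(-2,32 \right)} = \left(-299\right) 284 + \frac{-30 + 32}{2 \left(-2\right)} = -84916 + \frac{1}{2} \left(- \frac{1}{2}\right) 2 = -84916 - \frac{1}{2} = - \frac{169833}{2}$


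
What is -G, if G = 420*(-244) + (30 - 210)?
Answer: 102660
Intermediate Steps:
G = -102660 (G = -102480 - 180 = -102660)
-G = -1*(-102660) = 102660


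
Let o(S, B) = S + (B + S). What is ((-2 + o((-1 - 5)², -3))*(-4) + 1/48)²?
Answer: 165456769/2304 ≈ 71813.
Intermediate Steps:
o(S, B) = B + 2*S
((-2 + o((-1 - 5)², -3))*(-4) + 1/48)² = ((-2 + (-3 + 2*(-1 - 5)²))*(-4) + 1/48)² = ((-2 + (-3 + 2*(-6)²))*(-4) + 1/48)² = ((-2 + (-3 + 2*36))*(-4) + 1/48)² = ((-2 + (-3 + 72))*(-4) + 1/48)² = ((-2 + 69)*(-4) + 1/48)² = (67*(-4) + 1/48)² = (-268 + 1/48)² = (-12863/48)² = 165456769/2304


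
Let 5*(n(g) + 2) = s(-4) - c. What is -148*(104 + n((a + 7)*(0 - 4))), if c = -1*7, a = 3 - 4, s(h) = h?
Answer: -75924/5 ≈ -15185.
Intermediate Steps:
a = -1
c = -7
n(g) = -7/5 (n(g) = -2 + (-4 - 1*(-7))/5 = -2 + (-4 + 7)/5 = -2 + (⅕)*3 = -2 + ⅗ = -7/5)
-148*(104 + n((a + 7)*(0 - 4))) = -148*(104 - 7/5) = -148*513/5 = -75924/5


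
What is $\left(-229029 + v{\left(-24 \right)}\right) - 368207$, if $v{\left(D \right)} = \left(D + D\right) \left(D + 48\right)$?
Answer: $-598388$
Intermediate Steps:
$v{\left(D \right)} = 2 D \left(48 + D\right)$
$\left(-229029 + v{\left(-24 \right)}\right) - 368207 = \left(-229029 + 2 \left(-24\right) \left(48 - 24\right)\right) - 368207 = \left(-229029 + 2 \left(-24\right) 24\right) - 368207 = \left(-229029 - 1152\right) - 368207 = -230181 - 368207 = -598388$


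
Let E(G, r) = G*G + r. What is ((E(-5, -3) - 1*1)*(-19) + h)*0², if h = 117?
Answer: 0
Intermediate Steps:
E(G, r) = r + G² (E(G, r) = G² + r = r + G²)
((E(-5, -3) - 1*1)*(-19) + h)*0² = (((-3 + (-5)²) - 1*1)*(-19) + 117)*0² = (((-3 + 25) - 1)*(-19) + 117)*0 = ((22 - 1)*(-19) + 117)*0 = (21*(-19) + 117)*0 = (-399 + 117)*0 = -282*0 = 0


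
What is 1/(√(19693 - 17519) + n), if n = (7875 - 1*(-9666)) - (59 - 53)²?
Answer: 17505/306422851 - √2174/306422851 ≈ 5.6975e-5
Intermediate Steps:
n = 17505 (n = (7875 + 9666) - 1*6² = 17541 - 1*36 = 17541 - 36 = 17505)
1/(√(19693 - 17519) + n) = 1/(√(19693 - 17519) + 17505) = 1/(√2174 + 17505) = 1/(17505 + √2174)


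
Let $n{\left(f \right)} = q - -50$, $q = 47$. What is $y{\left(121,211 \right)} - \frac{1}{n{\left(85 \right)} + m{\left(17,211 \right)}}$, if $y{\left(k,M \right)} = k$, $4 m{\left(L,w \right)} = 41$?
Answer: $\frac{51905}{429} \approx 120.99$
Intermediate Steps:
$m{\left(L,w \right)} = \frac{41}{4}$ ($m{\left(L,w \right)} = \frac{1}{4} \cdot 41 = \frac{41}{4}$)
$n{\left(f \right)} = 97$ ($n{\left(f \right)} = 47 - -50 = 47 + 50 = 97$)
$y{\left(121,211 \right)} - \frac{1}{n{\left(85 \right)} + m{\left(17,211 \right)}} = 121 - \frac{1}{97 + \frac{41}{4}} = 121 - \frac{1}{\frac{429}{4}} = 121 - \frac{4}{429} = \frac{51905}{429}$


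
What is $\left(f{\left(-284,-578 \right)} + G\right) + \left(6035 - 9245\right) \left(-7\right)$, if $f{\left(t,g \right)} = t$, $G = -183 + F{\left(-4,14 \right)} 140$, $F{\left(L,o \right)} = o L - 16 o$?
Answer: $-17197$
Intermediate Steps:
$F{\left(L,o \right)} = - 16 o + L o$ ($F{\left(L,o \right)} = L o - 16 o = - 16 o + L o$)
$G = -39383$ ($G = -183 + 14 \left(-16 - 4\right) 140 = -183 + 14 \left(-20\right) 140 = -183 - 39200 = -39383$)
$\left(f{\left(-284,-578 \right)} + G\right) + \left(6035 - 9245\right) \left(-7\right) = \left(-284 - 39383\right) + \left(6035 - 9245\right) \left(-7\right) = -39667 - -22470 = -39667 + 22470 = -17197$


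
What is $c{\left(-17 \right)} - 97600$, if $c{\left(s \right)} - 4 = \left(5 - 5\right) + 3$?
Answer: $-97593$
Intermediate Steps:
$c{\left(s \right)} = 7$ ($c{\left(s \right)} = 4 + \left(\left(5 - 5\right) + 3\right) = 4 + \left(0 + 3\right) = 4 + 3 = 7$)
$c{\left(-17 \right)} - 97600 = 7 - 97600 = -97593$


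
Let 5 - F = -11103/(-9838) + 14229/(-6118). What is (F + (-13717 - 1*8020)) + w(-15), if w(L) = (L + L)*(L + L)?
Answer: -313445693685/15047221 ≈ -20831.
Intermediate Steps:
F = 93250292/15047221 (F = 5 - (-11103/(-9838) + 14229/(-6118)) = 5 - (-11103*(-1/9838) + 14229*(-1/6118)) = 5 - (11103/9838 - 14229/6118) = 5 - 1*(-18014187/15047221) = 5 + 18014187/15047221 = 93250292/15047221 ≈ 6.1972)
w(L) = 4*L**2 (w(L) = (2*L)*(2*L) = 4*L**2)
(F + (-13717 - 1*8020)) + w(-15) = (93250292/15047221 + (-13717 - 1*8020)) + 4*(-15)**2 = (93250292/15047221 + (-13717 - 8020)) + 4*225 = (93250292/15047221 - 21737) + 900 = -326988192585/15047221 + 900 = -313445693685/15047221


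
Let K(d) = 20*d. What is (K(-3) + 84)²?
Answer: 576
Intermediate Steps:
(K(-3) + 84)² = (20*(-3) + 84)² = (-60 + 84)² = 24² = 576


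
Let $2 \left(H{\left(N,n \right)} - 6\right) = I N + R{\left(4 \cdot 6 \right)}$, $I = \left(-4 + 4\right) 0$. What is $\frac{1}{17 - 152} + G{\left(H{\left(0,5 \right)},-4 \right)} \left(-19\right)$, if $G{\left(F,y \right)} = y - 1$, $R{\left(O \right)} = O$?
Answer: $\frac{12824}{135} \approx 94.993$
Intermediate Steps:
$I = 0$ ($I = 0 \cdot 0 = 0$)
$H{\left(N,n \right)} = 18$ ($H{\left(N,n \right)} = 6 + \frac{0 N + 4 \cdot 6}{2} = 6 + \frac{0 + 24}{2} = 6 + \frac{1}{2} \cdot 24 = 6 + 12 = 18$)
$G{\left(F,y \right)} = -1 + y$
$\frac{1}{17 - 152} + G{\left(H{\left(0,5 \right)},-4 \right)} \left(-19\right) = \frac{1}{17 - 152} + \left(-1 - 4\right) \left(-19\right) = \frac{1}{-135} - -95 = - \frac{1}{135} + 95 = \frac{12824}{135}$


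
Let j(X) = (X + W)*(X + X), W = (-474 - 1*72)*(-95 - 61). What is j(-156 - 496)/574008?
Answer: -13777412/71751 ≈ -192.02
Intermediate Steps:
W = 85176 (W = (-474 - 72)*(-156) = -546*(-156) = 85176)
j(X) = 2*X*(85176 + X) (j(X) = (X + 85176)*(X + X) = (85176 + X)*(2*X) = 2*X*(85176 + X))
j(-156 - 496)/574008 = (2*(-156 - 496)*(85176 + (-156 - 496)))/574008 = (2*(-652)*(85176 - 652))*(1/574008) = (2*(-652)*84524)*(1/574008) = -110219296*1/574008 = -13777412/71751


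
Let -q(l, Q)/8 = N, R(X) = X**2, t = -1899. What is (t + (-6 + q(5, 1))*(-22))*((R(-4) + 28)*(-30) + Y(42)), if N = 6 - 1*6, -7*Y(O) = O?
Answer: 2343042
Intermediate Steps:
Y(O) = -O/7
N = 0 (N = 6 - 6 = 0)
q(l, Q) = 0 (q(l, Q) = -8*0 = 0)
(t + (-6 + q(5, 1))*(-22))*((R(-4) + 28)*(-30) + Y(42)) = (-1899 + (-6 + 0)*(-22))*(((-4)**2 + 28)*(-30) - 1/7*42) = (-1899 - 6*(-22))*((16 + 28)*(-30) - 6) = (-1899 + 132)*(44*(-30) - 6) = -1767*(-1320 - 6) = -1767*(-1326) = 2343042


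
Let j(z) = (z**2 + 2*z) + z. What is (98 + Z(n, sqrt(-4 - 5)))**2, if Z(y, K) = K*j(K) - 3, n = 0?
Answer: 3895 - 3672*I ≈ 3895.0 - 3672.0*I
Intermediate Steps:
j(z) = z**2 + 3*z
Z(y, K) = -3 + K**2*(3 + K) (Z(y, K) = K*(K*(3 + K)) - 3 = K**2*(3 + K) - 3 = -3 + K**2*(3 + K))
(98 + Z(n, sqrt(-4 - 5)))**2 = (98 + (-3 + (sqrt(-4 - 5))**2*(3 + sqrt(-4 - 5))))**2 = (98 + (-3 + (sqrt(-9))**2*(3 + sqrt(-9))))**2 = (98 + (-3 + (3*I)**2*(3 + 3*I)))**2 = (98 + (-3 - 9*(3 + 3*I)))**2 = (98 + (-3 + (-27 - 27*I)))**2 = (98 + (-30 - 27*I))**2 = (68 - 27*I)**2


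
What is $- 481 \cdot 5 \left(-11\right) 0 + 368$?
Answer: $368$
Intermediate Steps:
$- 481 \cdot 5 \left(-11\right) 0 + 368 = - 481 \left(\left(-55\right) 0\right) + 368 = \left(-481\right) 0 + 368 = 0 + 368 = 368$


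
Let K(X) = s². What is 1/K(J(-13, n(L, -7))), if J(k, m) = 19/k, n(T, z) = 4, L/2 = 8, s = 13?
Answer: 1/169 ≈ 0.0059172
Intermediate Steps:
L = 16 (L = 2*8 = 16)
K(X) = 169 (K(X) = 13² = 169)
1/K(J(-13, n(L, -7))) = 1/169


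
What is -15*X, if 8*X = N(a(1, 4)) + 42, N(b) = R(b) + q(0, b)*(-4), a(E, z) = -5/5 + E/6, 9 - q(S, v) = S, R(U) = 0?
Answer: -45/4 ≈ -11.250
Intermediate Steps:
q(S, v) = 9 - S
a(E, z) = -1 + E/6 (a(E, z) = -5*⅕ + E*(⅙) = -1 + E/6)
N(b) = -36 (N(b) = 0 + (9 - 1*0)*(-4) = 0 + (9 + 0)*(-4) = 0 + 9*(-4) = 0 - 36 = -36)
X = ¾ (X = (-36 + 42)/8 = (⅛)*6 = ¾ ≈ 0.75000)
-15*X = -15*¾ = -45/4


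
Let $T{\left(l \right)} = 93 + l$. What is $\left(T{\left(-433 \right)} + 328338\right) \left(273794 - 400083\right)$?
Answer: $-41422539422$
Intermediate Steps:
$\left(T{\left(-433 \right)} + 328338\right) \left(273794 - 400083\right) = \left(\left(93 - 433\right) + 328338\right) \left(273794 - 400083\right) = \left(-340 + 328338\right) \left(-126289\right) = 327998 \left(-126289\right) = -41422539422$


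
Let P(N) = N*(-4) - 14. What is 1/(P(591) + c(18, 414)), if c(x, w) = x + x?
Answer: -1/2342 ≈ -0.00042699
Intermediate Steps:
c(x, w) = 2*x
P(N) = -14 - 4*N (P(N) = -4*N - 14 = -14 - 4*N)
1/(P(591) + c(18, 414)) = 1/((-14 - 4*591) + 2*18) = 1/((-14 - 2364) + 36) = 1/(-2378 + 36) = 1/(-2342) = -1/2342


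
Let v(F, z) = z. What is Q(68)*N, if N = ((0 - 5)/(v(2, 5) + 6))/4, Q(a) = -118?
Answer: 295/22 ≈ 13.409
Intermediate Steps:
N = -5/44 (N = ((0 - 5)/(5 + 6))/4 = -5/11*(1/4) = -5*1/11*(1/4) = -5/11*1/4 = -5/44 ≈ -0.11364)
Q(68)*N = -118*(-5/44) = 295/22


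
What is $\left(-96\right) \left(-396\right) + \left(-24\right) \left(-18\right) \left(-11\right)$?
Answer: $33264$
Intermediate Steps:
$\left(-96\right) \left(-396\right) + \left(-24\right) \left(-18\right) \left(-11\right) = 38016 + 432 \left(-11\right) = 38016 - 4752 = 33264$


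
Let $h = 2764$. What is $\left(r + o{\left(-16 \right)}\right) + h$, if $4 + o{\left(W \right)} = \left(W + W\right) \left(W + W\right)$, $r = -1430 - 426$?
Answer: $1928$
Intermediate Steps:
$r = -1856$
$o{\left(W \right)} = -4 + 4 W^{2}$ ($o{\left(W \right)} = -4 + \left(W + W\right) \left(W + W\right) = -4 + 2 W 2 W = -4 + 4 W^{2}$)
$\left(r + o{\left(-16 \right)}\right) + h = \left(-1856 - \left(4 - 4 \left(-16\right)^{2}\right)\right) + 2764 = \left(-1856 + \left(-4 + 4 \cdot 256\right)\right) + 2764 = \left(-1856 + \left(-4 + 1024\right)\right) + 2764 = \left(-1856 + 1020\right) + 2764 = -836 + 2764 = 1928$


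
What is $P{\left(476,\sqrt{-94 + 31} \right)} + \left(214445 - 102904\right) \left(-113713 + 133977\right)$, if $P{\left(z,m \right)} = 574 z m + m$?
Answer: $2260266824 + 819675 i \sqrt{7} \approx 2.2603 \cdot 10^{9} + 2.1687 \cdot 10^{6} i$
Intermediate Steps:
$P{\left(z,m \right)} = m + 574 m z$ ($P{\left(z,m \right)} = 574 m z + m = m + 574 m z$)
$P{\left(476,\sqrt{-94 + 31} \right)} + \left(214445 - 102904\right) \left(-113713 + 133977\right) = \sqrt{-94 + 31} \left(1 + 574 \cdot 476\right) + \left(214445 - 102904\right) \left(-113713 + 133977\right) = \sqrt{-63} \left(1 + 273224\right) + 111541 \cdot 20264 = 3 i \sqrt{7} \cdot 273225 + 2260266824 = 819675 i \sqrt{7} + 2260266824 = 2260266824 + 819675 i \sqrt{7}$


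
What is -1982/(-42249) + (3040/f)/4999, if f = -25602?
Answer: 14085368882/300400712839 ≈ 0.046889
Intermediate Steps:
-1982/(-42249) + (3040/f)/4999 = -1982/(-42249) + (3040/(-25602))/4999 = -1982*(-1/42249) + (3040*(-1/25602))*(1/4999) = 1982/42249 - 1520/12801*1/4999 = 1982/42249 - 1520/63992199 = 14085368882/300400712839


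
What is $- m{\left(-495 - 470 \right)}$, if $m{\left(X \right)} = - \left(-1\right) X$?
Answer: $965$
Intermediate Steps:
$m{\left(X \right)} = X$
$- m{\left(-495 - 470 \right)} = - (-495 - 470) = \left(-1\right) \left(-965\right) = 965$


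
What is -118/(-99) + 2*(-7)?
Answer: -1268/99 ≈ -12.808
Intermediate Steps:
-118/(-99) + 2*(-7) = -118*(-1/99) - 14 = 118/99 - 14 = -1268/99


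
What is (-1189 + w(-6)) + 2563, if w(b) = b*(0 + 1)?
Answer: 1368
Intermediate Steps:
w(b) = b (w(b) = b*1 = b)
(-1189 + w(-6)) + 2563 = (-1189 - 6) + 2563 = -1195 + 2563 = 1368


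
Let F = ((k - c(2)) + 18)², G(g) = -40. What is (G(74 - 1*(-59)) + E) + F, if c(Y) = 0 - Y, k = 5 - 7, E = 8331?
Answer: 8615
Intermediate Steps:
k = -2
c(Y) = -Y
F = 324 (F = ((-2 - (-1)*2) + 18)² = ((-2 - 1*(-2)) + 18)² = ((-2 + 2) + 18)² = (0 + 18)² = 18² = 324)
(G(74 - 1*(-59)) + E) + F = (-40 + 8331) + 324 = 8291 + 324 = 8615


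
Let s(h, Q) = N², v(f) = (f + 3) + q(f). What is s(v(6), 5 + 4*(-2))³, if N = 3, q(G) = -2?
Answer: 729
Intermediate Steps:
v(f) = 1 + f (v(f) = (f + 3) - 2 = (3 + f) - 2 = 1 + f)
s(h, Q) = 9 (s(h, Q) = 3² = 9)
s(v(6), 5 + 4*(-2))³ = 9³ = 729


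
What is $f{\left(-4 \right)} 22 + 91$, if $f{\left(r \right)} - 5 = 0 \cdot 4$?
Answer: $201$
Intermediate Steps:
$f{\left(r \right)} = 5$ ($f{\left(r \right)} = 5 + 0 \cdot 4 = 5 + 0 = 5$)
$f{\left(-4 \right)} 22 + 91 = 5 \cdot 22 + 91 = 110 + 91 = 201$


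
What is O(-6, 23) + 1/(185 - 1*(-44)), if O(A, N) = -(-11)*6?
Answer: 15115/229 ≈ 66.004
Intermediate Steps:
O(A, N) = 66 (O(A, N) = -11*(-6) = 66)
O(-6, 23) + 1/(185 - 1*(-44)) = 66 + 1/(185 - 1*(-44)) = 66 + 1/(185 + 44) = 66 + 1/229 = 15115/229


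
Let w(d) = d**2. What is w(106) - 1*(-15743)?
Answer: 26979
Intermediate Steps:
w(106) - 1*(-15743) = 106**2 - 1*(-15743) = 11236 + 15743 = 26979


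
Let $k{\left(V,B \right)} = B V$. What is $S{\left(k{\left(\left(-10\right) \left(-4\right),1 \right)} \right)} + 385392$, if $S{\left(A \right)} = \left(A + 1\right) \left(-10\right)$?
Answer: $384982$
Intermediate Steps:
$S{\left(A \right)} = -10 - 10 A$ ($S{\left(A \right)} = \left(1 + A\right) \left(-10\right) = -10 - 10 A$)
$S{\left(k{\left(\left(-10\right) \left(-4\right),1 \right)} \right)} + 385392 = \left(-10 - 10 \cdot 1 \left(\left(-10\right) \left(-4\right)\right)\right) + 385392 = \left(-10 - 10 \cdot 1 \cdot 40\right) + 385392 = \left(-10 - 400\right) + 385392 = -410 + 385392 = 384982$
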